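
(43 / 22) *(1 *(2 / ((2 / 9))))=387 / 22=17.59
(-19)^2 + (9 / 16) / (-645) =1241837 / 3440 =361.00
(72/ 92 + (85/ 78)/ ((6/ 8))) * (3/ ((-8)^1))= -0.84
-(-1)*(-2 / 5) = -2 / 5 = -0.40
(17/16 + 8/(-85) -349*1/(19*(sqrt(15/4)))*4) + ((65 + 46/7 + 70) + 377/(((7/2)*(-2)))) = 50.74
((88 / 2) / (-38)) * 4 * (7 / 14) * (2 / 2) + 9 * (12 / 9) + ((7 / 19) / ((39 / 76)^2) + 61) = 2083135 / 28899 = 72.08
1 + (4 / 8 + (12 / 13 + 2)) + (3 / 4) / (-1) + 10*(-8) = -3969 / 52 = -76.33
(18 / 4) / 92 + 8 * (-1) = -1463 / 184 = -7.95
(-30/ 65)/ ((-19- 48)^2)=-6/ 58357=-0.00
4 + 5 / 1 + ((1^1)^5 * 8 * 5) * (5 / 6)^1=127 / 3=42.33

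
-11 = -11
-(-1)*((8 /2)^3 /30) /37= 32 /555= 0.06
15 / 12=5 / 4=1.25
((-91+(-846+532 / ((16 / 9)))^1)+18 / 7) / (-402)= 17785 / 11256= 1.58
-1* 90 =-90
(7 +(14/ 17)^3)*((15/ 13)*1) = 557025/ 63869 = 8.72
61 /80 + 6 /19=1639 /1520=1.08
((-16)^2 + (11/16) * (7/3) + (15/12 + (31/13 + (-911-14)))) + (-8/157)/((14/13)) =-455223961/685776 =-663.81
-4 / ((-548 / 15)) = 15 / 137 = 0.11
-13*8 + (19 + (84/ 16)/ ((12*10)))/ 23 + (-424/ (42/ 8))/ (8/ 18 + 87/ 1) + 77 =-549312157/ 20273120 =-27.10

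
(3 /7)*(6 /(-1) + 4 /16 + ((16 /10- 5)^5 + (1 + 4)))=-17066409 /87500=-195.04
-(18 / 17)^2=-324 / 289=-1.12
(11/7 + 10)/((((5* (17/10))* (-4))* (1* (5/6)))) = -243/595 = -0.41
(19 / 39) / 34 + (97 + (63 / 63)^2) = 129967 / 1326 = 98.01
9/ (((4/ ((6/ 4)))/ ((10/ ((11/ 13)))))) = 1755/ 44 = 39.89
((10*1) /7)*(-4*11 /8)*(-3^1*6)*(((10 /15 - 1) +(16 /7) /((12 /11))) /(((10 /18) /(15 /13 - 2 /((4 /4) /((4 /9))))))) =75702 /637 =118.84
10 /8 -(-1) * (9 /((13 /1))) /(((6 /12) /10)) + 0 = 785 /52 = 15.10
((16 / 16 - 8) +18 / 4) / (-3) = 5 / 6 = 0.83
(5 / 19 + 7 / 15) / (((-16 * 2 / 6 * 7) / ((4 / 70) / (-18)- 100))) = 409513 / 209475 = 1.95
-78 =-78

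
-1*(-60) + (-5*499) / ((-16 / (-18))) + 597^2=2829297 / 8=353662.12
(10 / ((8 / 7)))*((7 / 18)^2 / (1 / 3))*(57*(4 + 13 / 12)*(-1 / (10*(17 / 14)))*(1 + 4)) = -13913795 / 29376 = -473.64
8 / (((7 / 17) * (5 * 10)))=68 / 175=0.39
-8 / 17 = -0.47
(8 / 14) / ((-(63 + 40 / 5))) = -4 / 497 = -0.01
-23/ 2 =-11.50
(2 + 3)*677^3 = 1551443665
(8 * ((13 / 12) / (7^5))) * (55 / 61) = 1430 / 3075681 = 0.00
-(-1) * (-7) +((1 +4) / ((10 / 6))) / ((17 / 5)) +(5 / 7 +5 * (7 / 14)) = -691 / 238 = -2.90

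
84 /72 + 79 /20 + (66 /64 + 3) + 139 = 71111 /480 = 148.15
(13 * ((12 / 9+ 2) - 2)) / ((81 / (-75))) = -1300 / 81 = -16.05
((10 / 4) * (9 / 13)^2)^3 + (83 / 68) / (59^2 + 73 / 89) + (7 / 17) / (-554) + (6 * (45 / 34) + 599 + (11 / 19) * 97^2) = 405221958193499369087 / 66912731639790699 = 6055.98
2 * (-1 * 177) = -354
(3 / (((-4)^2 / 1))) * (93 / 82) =279 / 1312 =0.21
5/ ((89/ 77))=385/ 89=4.33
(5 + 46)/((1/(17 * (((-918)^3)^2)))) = 518889860916020860608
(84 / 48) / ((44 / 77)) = 49 / 16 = 3.06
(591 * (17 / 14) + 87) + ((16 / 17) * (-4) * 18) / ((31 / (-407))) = 12500751 / 7378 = 1694.33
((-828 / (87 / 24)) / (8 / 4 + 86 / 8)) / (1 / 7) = -61824 / 493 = -125.40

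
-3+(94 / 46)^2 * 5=9458 / 529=17.88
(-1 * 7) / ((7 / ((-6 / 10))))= 0.60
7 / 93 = 0.08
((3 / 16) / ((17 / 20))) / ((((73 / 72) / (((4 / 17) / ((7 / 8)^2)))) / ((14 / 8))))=17280 / 147679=0.12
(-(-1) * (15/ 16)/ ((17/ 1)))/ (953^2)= 15/ 247032848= 0.00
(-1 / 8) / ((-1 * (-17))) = -1 / 136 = -0.01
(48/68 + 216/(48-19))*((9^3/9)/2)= 162810/493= 330.24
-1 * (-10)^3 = 1000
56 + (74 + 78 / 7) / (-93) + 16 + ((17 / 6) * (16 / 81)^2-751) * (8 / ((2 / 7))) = -89498186696 / 4271211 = -20953.82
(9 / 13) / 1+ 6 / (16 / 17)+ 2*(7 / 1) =2191 / 104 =21.07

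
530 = 530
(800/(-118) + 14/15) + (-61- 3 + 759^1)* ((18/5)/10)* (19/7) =834179/1239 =673.27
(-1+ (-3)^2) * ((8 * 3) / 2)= 96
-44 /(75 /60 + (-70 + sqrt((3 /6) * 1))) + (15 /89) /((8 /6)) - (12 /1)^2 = -3855796723 /26919652 + 352 * sqrt(2) /75617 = -143.23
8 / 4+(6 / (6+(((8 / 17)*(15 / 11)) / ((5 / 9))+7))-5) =-6819 / 2647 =-2.58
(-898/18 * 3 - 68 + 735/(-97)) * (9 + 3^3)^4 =-36697370112/97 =-378323403.22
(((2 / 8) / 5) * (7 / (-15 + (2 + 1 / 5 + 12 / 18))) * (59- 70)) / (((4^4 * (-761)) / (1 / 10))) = -33 / 202608640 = -0.00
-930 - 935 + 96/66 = -20499/11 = -1863.55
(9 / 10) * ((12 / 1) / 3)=18 / 5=3.60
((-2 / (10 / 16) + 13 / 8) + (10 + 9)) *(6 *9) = 18819 / 20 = 940.95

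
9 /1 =9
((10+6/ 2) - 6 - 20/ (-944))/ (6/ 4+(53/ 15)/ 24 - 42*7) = -0.02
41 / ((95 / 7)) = 287 / 95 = 3.02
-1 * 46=-46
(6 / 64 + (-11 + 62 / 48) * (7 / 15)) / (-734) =6389 / 1056960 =0.01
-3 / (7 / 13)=-39 / 7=-5.57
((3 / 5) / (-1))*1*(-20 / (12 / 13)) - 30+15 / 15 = -16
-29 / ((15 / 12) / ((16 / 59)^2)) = -29696 / 17405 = -1.71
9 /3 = 3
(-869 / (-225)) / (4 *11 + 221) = 0.01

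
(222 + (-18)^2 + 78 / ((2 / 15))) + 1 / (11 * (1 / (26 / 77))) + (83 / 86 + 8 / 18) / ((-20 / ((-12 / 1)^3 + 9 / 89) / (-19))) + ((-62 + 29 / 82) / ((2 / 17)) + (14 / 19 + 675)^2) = 873015117035217769 / 1919079306760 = 454913.52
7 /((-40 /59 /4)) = -413 /10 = -41.30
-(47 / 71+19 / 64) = -0.96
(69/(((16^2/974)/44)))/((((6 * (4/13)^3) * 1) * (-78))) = -20822659/24576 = -847.28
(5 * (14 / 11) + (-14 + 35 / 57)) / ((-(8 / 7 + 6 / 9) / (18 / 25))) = 2.79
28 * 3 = 84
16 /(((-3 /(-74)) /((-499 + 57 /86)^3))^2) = 8482698876712362712320955958281 /56892267441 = 149101086285747475316.92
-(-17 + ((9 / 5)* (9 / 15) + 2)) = 348 / 25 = 13.92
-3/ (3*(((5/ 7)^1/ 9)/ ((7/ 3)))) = -147/ 5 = -29.40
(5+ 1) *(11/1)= 66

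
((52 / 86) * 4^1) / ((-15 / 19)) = -1976 / 645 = -3.06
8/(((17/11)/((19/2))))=836/17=49.18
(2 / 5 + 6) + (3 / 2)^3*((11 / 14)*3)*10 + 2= 24627 / 280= 87.95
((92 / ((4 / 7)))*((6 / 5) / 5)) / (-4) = -9.66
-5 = -5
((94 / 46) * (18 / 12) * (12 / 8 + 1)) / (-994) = -705 / 91448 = -0.01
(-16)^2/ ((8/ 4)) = 128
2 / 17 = 0.12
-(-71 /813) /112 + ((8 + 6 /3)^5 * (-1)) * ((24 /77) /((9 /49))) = -169971199219 /1001616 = -169696.97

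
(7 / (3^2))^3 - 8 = -7.53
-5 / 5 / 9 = -1 / 9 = -0.11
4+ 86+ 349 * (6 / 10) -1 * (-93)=1962 / 5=392.40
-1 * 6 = -6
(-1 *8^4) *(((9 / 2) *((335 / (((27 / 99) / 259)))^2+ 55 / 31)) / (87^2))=-57831726611394560 / 234639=-246471075189.52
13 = 13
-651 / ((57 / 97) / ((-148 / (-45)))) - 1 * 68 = -3173392 / 855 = -3711.57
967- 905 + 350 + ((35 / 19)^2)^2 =55192877 / 130321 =423.51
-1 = -1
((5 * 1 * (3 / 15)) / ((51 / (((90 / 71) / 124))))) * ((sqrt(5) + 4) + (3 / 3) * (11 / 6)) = 0.00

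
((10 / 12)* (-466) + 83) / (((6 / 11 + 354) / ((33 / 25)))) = -27709 / 24375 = -1.14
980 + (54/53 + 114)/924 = 3999888/4081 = 980.12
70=70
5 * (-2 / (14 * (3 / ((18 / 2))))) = -15 / 7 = -2.14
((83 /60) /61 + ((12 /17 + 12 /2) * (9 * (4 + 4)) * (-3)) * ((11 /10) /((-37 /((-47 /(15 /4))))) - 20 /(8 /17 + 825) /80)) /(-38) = 87106004593877 /6138126817800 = 14.19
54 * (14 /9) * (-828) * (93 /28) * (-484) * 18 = 2012576544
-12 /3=-4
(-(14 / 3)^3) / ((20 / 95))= -13034 / 27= -482.74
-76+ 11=-65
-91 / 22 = -4.14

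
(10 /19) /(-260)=-1 /494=-0.00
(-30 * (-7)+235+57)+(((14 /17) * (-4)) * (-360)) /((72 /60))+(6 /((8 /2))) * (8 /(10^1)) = 126772 /85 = 1491.44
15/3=5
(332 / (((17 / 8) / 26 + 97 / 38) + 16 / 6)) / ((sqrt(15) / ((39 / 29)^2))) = 29.25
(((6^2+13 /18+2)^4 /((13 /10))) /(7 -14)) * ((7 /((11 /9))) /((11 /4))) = -1180051922405 /2293434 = -514534.94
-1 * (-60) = 60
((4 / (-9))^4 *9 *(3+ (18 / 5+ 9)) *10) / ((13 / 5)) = 5120 / 243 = 21.07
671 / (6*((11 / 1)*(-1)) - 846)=-671 / 912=-0.74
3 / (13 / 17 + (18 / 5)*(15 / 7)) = 357 / 1009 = 0.35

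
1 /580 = 0.00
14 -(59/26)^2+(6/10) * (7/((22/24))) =499417/37180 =13.43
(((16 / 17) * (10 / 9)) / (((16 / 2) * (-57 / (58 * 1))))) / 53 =-1160 / 462213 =-0.00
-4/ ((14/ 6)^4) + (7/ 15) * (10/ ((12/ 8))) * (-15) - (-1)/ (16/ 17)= -5271341/ 115248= -45.74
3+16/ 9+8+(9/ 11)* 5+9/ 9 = 17.87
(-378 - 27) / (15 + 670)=-81 / 137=-0.59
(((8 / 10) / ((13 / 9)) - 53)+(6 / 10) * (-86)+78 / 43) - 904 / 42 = -123.76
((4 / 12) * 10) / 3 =10 / 9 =1.11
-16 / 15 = -1.07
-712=-712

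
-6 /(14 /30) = -90 /7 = -12.86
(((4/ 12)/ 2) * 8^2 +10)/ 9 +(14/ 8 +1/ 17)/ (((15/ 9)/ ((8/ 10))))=3.16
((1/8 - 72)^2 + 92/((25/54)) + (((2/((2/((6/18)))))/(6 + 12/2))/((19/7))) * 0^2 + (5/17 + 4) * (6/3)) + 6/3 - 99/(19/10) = 2751039371/516800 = 5323.22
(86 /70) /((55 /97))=4171 /1925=2.17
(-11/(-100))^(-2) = 10000/121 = 82.64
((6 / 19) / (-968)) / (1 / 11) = -3 / 836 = -0.00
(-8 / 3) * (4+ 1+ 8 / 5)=-88 / 5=-17.60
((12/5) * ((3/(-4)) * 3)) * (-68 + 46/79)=143802/395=364.06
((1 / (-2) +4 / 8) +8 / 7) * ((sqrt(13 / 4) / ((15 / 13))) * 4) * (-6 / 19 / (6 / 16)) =-6.01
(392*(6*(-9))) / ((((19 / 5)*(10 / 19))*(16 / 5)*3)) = -2205 / 2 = -1102.50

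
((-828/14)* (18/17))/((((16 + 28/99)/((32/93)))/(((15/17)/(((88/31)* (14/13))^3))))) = -439211565/10746952832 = -0.04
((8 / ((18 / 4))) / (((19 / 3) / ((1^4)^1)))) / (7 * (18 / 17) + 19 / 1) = 272 / 25593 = 0.01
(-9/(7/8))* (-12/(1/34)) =29376/7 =4196.57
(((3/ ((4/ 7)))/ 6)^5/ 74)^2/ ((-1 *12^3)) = -282475249/ 10160312074371072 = -0.00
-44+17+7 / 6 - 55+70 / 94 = -22585 / 282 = -80.09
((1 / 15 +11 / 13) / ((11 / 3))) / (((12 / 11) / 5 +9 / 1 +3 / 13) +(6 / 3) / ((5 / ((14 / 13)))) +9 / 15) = 178 / 7493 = 0.02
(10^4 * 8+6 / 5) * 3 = 1200018 / 5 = 240003.60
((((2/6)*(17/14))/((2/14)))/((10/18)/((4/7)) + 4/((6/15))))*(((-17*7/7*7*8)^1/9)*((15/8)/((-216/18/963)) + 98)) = 3396617/2370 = 1433.17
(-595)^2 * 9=3186225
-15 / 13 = -1.15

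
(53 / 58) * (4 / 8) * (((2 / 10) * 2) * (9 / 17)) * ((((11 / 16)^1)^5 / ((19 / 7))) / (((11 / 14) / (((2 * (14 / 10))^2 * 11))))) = 0.60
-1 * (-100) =100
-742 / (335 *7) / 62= -53 / 10385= -0.01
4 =4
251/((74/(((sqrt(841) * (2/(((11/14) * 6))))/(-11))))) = -50953/13431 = -3.79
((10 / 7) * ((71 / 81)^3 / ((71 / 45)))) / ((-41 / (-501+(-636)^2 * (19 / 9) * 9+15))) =-215220958100 / 1883007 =-114296.42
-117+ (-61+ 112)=-66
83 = 83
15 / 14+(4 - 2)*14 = 407 / 14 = 29.07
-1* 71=-71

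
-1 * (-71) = 71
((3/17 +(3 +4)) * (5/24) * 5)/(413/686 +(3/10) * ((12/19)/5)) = 35494375/3038478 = 11.68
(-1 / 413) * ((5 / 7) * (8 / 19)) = -40 / 54929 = -0.00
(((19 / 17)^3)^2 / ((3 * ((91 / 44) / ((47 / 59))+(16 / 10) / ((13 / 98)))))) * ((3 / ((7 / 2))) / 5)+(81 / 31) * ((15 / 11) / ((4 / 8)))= 7.13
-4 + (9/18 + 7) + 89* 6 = 1075/2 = 537.50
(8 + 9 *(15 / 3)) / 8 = 53 / 8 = 6.62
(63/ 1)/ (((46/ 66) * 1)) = 2079/ 23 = 90.39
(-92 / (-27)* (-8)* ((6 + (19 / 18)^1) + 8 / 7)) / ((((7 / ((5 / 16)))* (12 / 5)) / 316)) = -46924025 / 35721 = -1313.63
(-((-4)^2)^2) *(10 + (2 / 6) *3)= -2816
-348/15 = -116/5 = -23.20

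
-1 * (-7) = 7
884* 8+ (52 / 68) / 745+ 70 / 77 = 985362473 / 139315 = 7072.91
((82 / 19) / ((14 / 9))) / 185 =369 / 24605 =0.01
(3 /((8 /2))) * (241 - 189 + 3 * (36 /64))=2577 /64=40.27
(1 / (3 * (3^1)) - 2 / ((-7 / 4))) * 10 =790 / 63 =12.54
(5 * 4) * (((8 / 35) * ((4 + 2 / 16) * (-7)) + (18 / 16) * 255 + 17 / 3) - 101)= 3698.83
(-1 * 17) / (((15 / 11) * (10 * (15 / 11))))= -2057 / 2250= -0.91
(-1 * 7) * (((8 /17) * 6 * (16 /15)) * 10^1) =-3584 /17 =-210.82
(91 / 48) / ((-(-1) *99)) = 91 / 4752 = 0.02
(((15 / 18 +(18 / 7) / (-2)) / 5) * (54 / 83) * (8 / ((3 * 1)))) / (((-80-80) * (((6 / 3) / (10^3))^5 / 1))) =30658347676.42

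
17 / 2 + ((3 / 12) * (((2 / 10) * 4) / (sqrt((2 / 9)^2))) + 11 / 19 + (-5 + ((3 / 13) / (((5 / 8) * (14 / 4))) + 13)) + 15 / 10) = 67723 / 3458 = 19.58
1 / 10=0.10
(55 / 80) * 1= 11 / 16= 0.69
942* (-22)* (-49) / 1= 1015476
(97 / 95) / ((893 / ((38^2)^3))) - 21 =809027833 / 235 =3442671.63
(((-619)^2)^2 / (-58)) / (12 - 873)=146812351921 / 49938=2939892.51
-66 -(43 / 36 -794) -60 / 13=337985 / 468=722.19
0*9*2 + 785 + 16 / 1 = 801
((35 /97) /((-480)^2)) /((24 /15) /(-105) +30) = 245 /4690864128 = 0.00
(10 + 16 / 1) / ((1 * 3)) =26 / 3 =8.67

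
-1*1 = -1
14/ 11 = 1.27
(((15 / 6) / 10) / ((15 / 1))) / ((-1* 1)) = -1 / 60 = -0.02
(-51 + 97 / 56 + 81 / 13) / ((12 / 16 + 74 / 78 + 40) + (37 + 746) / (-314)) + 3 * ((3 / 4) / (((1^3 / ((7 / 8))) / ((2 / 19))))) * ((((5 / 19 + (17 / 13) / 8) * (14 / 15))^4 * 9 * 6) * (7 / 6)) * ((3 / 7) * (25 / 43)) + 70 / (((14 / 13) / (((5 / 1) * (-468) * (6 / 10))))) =-11235979055488713360426208599 / 123119153739189702348800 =-91261.02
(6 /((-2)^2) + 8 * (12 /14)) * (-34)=-1989 /7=-284.14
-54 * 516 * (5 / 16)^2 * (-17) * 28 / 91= 1480275 / 104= 14233.41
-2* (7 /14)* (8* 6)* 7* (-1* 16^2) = 86016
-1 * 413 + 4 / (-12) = -1240 / 3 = -413.33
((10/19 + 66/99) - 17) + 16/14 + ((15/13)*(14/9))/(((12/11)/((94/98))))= -407263/31122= -13.09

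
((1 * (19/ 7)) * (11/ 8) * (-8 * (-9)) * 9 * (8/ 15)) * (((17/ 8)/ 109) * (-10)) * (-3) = 575586/ 763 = 754.37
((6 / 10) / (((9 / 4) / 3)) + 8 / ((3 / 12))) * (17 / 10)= 1394 / 25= 55.76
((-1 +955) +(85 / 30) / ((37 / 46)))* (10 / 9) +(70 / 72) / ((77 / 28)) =11695235 / 10989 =1064.27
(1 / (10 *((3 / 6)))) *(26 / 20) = 13 / 50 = 0.26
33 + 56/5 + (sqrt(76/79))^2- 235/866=15355749/342070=44.89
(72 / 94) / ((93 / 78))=936 / 1457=0.64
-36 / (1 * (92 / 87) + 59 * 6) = -1566 / 15445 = -0.10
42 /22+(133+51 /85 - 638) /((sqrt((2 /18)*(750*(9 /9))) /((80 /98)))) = 21 /11 - 10088*sqrt(30) /1225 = -43.20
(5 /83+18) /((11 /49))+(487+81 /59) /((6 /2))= 39308009 /161601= 243.24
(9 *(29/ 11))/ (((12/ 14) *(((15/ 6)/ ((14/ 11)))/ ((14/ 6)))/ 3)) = 59682/ 605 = 98.65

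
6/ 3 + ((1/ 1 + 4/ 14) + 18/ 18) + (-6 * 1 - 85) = -607/ 7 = -86.71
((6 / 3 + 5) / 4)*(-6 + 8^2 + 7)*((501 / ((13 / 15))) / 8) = 263025 / 32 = 8219.53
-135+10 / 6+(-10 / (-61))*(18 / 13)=-316660 / 2379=-133.11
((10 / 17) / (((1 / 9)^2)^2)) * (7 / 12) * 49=3750705 / 34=110314.85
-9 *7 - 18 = -81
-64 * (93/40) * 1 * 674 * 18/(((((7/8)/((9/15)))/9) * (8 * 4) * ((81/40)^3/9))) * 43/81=-9200046080/45927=-200318.90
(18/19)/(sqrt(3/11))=1.81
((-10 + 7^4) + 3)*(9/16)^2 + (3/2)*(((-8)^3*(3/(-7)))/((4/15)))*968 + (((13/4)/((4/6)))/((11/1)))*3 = 11783314953/9856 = 1195547.38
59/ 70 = 0.84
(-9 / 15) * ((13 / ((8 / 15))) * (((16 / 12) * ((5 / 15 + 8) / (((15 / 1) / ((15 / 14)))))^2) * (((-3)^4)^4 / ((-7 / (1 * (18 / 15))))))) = 69950921625 / 1372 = 50984636.75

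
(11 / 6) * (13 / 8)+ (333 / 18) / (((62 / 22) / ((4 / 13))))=96701 / 19344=5.00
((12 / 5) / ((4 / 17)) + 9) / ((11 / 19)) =1824 / 55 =33.16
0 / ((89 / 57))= 0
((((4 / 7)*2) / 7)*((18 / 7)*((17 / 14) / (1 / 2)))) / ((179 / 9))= 22032 / 429779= 0.05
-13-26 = -39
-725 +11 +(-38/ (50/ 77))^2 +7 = 1698494/ 625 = 2717.59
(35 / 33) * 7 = 245 / 33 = 7.42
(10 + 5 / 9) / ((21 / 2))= 190 / 189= 1.01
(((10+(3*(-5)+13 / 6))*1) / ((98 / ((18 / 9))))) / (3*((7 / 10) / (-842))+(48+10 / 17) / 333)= -135052590 / 334965911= -0.40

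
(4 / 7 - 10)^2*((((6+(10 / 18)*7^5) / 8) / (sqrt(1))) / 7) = 10174769 / 686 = 14832.02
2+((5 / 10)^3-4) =-15 / 8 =-1.88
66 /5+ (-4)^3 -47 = -489 /5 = -97.80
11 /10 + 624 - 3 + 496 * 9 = 50861 /10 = 5086.10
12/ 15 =4/ 5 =0.80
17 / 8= 2.12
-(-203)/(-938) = -29/134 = -0.22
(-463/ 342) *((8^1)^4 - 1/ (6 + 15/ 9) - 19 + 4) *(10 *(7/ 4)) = -20013175/ 207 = -96682.00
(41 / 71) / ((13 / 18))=0.80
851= 851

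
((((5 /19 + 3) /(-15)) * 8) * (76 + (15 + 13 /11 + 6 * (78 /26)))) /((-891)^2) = -200384 /829605645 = -0.00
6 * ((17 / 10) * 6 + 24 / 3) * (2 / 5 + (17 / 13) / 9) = 4466 / 75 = 59.55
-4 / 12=-0.33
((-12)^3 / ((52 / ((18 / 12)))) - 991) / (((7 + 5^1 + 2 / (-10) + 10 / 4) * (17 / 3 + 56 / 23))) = -9336390 / 1039181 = -8.98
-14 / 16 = -7 / 8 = -0.88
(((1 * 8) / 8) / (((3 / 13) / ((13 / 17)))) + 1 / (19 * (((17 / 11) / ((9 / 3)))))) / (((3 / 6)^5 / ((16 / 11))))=1694720 / 10659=158.99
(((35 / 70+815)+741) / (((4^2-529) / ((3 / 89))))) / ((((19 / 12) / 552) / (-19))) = 677.46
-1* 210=-210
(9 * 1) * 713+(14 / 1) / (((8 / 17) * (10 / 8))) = 32204 / 5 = 6440.80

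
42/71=0.59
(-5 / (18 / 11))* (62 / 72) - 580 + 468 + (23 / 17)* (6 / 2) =-110.57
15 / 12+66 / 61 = 569 / 244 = 2.33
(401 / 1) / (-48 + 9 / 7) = -2807 / 327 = -8.58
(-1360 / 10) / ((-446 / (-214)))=-65.26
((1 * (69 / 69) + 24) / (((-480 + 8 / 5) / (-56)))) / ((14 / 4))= 250 / 299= 0.84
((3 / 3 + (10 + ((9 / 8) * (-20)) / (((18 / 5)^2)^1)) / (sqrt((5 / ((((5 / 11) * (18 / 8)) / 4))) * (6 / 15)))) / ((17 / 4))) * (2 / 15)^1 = 8 / 255 + 7 * sqrt(110) / 792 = 0.12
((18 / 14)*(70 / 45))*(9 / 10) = 9 / 5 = 1.80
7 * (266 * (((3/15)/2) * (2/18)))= 20.69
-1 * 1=-1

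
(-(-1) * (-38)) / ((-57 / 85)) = 170 / 3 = 56.67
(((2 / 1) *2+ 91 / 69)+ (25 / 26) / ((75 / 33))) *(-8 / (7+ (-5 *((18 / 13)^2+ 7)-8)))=133913 / 132894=1.01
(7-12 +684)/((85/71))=48209/85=567.16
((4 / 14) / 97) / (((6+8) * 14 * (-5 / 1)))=-1 / 332710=-0.00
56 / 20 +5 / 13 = 207 / 65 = 3.18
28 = 28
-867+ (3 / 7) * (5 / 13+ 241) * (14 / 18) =-10225 / 13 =-786.54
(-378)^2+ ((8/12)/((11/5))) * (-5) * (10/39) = 183891208/1287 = 142883.61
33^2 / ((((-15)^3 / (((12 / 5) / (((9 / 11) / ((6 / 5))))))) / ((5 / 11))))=-0.52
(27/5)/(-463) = -27/2315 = -0.01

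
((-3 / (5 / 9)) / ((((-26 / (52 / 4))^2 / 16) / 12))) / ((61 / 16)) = -20736 / 305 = -67.99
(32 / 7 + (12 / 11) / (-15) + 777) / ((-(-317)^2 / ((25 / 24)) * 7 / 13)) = -19557005 / 1299925704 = -0.02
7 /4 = 1.75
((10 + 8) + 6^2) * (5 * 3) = 810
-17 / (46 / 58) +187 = 3808 / 23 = 165.57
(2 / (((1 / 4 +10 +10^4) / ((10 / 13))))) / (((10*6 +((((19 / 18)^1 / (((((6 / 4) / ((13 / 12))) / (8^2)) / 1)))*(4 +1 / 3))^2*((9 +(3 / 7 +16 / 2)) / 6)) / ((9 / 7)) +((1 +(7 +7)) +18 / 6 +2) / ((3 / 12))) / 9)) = 10628820 / 777099383496631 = 0.00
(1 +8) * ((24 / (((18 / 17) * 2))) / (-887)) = -0.11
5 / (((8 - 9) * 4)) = -5 / 4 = -1.25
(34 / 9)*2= 68 / 9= 7.56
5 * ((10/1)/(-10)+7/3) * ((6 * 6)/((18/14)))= 560/3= 186.67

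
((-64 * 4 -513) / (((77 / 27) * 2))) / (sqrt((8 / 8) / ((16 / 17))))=-41526 * sqrt(17) / 1309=-130.80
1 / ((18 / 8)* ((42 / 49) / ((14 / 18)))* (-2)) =-49 / 243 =-0.20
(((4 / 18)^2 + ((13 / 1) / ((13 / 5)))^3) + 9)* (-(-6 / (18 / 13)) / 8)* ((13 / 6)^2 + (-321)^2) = 261815615165 / 34992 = 7482156.35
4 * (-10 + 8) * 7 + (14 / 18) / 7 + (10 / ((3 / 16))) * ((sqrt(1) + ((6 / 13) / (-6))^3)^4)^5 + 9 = 368268673767696418171907691342201617182262453284156133319923411491258 / 61779394554702204403765198830996608620833637478976299440016759727609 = 5.96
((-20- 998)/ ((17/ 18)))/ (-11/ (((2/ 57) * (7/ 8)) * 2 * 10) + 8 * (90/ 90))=641340/ 5899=108.72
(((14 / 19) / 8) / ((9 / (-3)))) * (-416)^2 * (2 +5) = -2119936 / 57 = -37191.86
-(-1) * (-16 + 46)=30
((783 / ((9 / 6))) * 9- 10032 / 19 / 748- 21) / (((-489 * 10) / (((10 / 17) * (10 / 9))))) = -88330 / 141321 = -0.63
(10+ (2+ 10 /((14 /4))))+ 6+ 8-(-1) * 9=37.86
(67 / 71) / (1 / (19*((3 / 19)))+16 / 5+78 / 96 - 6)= -0.57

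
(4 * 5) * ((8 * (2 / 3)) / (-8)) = -40 / 3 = -13.33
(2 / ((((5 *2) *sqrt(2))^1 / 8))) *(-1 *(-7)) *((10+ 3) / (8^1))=12.87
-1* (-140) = 140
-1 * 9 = -9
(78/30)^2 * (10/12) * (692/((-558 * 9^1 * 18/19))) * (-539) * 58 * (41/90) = 356005763113/30508650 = 11669.01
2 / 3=0.67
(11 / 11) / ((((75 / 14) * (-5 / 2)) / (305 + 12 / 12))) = -2856 / 125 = -22.85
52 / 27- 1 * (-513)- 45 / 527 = 7325666 / 14229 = 514.84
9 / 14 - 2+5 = 51 / 14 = 3.64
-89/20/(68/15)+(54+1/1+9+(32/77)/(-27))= 35627435/565488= 63.00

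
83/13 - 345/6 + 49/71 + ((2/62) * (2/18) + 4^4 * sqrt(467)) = -25968869/515034 + 256 * sqrt(467) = 5481.79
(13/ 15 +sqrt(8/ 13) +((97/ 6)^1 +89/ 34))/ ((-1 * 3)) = -5011/ 765 - 2 * sqrt(26)/ 39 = -6.81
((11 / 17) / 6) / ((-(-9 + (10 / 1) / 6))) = 1 / 68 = 0.01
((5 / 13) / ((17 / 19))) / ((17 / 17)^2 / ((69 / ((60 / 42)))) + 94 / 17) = 45885 / 592436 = 0.08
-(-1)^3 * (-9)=-9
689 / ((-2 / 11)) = -7579 / 2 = -3789.50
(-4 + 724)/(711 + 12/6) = 720/713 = 1.01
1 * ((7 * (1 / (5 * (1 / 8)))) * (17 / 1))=952 / 5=190.40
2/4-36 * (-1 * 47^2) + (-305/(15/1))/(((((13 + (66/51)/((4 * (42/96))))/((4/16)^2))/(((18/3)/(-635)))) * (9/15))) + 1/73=28930544647367/363794040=79524.52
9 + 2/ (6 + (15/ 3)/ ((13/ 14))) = 679/ 74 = 9.18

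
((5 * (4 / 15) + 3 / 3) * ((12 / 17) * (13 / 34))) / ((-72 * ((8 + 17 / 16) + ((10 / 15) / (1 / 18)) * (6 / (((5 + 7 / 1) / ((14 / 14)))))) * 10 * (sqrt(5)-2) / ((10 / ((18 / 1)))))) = -182 * sqrt(5) / 5641569-364 / 5641569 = -0.00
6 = 6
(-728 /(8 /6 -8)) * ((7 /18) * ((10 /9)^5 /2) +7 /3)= 257535278 /885735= 290.76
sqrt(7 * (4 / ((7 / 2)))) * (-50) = -141.42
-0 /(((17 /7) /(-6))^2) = 0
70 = 70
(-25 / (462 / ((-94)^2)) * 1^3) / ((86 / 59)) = -3258275 / 9933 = -328.03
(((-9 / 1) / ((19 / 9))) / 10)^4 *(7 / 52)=301327047 / 67766920000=0.00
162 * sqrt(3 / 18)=27 * sqrt(6)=66.14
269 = 269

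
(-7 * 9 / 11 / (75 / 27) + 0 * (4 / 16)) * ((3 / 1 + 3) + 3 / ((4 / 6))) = -11907 / 550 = -21.65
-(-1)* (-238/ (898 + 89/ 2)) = -476/ 1885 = -0.25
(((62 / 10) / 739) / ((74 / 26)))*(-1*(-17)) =6851 / 136715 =0.05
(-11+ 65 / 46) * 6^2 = -7938 / 23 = -345.13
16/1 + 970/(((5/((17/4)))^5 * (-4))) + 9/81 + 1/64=-1053755161/11520000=-91.47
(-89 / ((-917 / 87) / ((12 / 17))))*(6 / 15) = 185832 / 77945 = 2.38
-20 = -20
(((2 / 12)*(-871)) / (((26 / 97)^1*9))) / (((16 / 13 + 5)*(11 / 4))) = -84487 / 24057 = -3.51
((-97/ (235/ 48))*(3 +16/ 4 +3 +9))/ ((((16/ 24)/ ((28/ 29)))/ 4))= -14861952/ 6815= -2180.77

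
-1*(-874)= 874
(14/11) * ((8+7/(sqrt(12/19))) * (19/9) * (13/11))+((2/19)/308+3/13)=96532421/3765762+12103 * sqrt(57)/3267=53.60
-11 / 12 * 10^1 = -55 / 6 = -9.17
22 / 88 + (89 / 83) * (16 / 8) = 795 / 332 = 2.39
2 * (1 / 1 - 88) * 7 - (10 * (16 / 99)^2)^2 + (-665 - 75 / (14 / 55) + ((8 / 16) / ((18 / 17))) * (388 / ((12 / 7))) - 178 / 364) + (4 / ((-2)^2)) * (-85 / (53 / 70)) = -4046579314085213 / 1853181822492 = -2183.58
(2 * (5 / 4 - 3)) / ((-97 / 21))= 147 / 194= 0.76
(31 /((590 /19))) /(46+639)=589 /404150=0.00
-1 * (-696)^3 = 337153536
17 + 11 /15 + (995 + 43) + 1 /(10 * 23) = 728459 /690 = 1055.74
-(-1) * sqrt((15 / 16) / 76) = sqrt(285) / 152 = 0.11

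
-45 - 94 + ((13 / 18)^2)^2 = -14563103 / 104976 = -138.73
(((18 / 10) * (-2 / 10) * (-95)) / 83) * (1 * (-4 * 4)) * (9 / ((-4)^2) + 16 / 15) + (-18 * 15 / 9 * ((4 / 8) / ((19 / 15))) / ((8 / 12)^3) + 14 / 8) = -15441299 / 315400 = -48.96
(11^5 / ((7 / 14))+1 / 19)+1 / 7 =42839592 / 133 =322102.20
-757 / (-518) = 757 / 518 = 1.46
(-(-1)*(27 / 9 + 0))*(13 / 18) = 13 / 6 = 2.17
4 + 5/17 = 73/17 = 4.29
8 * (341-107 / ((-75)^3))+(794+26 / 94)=69840180857 / 19828125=3522.28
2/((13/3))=6/13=0.46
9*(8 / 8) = 9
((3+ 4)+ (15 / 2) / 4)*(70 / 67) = 2485 / 268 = 9.27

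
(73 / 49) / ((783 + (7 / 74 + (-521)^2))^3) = 0.00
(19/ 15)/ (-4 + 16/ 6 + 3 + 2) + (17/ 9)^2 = 17434/ 4455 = 3.91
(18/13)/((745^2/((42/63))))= 12/7215325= 0.00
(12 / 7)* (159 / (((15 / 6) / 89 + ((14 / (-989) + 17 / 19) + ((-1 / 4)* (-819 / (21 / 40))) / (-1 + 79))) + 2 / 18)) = 57436871256 / 1268502179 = 45.28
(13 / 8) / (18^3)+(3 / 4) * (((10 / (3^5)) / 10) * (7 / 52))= 421 / 606528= 0.00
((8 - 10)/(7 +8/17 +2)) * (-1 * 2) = 68/161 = 0.42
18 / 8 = 9 / 4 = 2.25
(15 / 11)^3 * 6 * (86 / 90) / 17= 19350 / 22627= 0.86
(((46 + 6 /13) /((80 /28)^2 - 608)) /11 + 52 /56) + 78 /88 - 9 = -26450223 /3677674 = -7.19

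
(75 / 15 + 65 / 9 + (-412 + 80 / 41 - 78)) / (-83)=175580 / 30627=5.73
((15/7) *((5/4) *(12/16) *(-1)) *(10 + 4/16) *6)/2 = -27675/448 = -61.77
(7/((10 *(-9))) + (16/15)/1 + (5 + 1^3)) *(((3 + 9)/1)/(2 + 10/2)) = 1258/105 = 11.98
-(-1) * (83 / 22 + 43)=1029 / 22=46.77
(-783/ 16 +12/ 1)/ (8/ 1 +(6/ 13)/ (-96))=-7683/ 1663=-4.62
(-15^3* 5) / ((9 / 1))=-1875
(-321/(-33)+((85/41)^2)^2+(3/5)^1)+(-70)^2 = 766018656123/155416855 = 4928.80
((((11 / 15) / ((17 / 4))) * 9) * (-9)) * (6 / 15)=-2376 / 425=-5.59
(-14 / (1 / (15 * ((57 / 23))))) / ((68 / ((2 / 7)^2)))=-1710 / 2737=-0.62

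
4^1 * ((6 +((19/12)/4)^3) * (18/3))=145.49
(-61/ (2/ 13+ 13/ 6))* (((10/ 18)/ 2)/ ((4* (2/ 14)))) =-27755/ 2172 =-12.78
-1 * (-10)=10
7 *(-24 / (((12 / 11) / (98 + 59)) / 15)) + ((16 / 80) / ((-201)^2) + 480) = -73164190949 / 202005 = -362190.00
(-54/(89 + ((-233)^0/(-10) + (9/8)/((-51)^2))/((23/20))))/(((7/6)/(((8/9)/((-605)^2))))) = -425408/336503253625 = -0.00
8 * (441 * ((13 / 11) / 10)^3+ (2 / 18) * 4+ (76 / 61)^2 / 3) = 75320893853 / 5571732375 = 13.52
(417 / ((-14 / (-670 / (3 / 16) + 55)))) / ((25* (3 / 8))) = 1173716 / 105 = 11178.25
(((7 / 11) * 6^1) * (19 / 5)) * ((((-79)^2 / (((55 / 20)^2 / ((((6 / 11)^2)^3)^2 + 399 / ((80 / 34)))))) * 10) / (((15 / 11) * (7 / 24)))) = 484668536762581776414144 / 9493745839581025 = 51051349.48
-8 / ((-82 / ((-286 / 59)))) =-0.47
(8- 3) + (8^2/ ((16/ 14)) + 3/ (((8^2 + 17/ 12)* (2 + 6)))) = 95779/ 1570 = 61.01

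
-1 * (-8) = 8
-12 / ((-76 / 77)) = 231 / 19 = 12.16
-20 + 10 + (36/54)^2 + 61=463/9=51.44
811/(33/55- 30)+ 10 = -2585/147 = -17.59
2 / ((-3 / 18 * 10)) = -6 / 5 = -1.20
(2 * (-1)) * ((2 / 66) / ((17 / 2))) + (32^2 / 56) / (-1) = -71836 / 3927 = -18.29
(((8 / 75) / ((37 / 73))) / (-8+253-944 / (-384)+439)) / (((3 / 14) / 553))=36170624 / 45718125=0.79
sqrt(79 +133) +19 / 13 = 19 / 13 +2 * sqrt(53) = 16.02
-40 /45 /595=-8 /5355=-0.00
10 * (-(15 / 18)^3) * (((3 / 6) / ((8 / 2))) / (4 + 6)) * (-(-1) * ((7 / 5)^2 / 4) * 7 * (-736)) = 39445 / 216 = 182.62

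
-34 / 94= -17 / 47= -0.36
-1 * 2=-2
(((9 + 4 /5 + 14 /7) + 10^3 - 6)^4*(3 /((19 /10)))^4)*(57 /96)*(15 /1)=777146365762046415 /13718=56651579367403.88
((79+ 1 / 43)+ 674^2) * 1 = 19537266 / 43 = 454355.02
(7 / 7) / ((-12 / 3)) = -1 / 4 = -0.25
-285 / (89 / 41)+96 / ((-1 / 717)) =-6137733 / 89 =-68963.29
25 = 25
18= 18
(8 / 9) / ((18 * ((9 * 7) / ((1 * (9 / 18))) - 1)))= 4 / 10125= 0.00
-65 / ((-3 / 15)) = 325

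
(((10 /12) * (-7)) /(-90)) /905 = 0.00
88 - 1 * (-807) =895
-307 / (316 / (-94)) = 14429 / 158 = 91.32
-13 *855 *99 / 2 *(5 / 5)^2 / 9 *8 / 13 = -37620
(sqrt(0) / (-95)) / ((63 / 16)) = 0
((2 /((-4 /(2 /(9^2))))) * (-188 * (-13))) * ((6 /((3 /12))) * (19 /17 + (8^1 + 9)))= -6022016 /459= -13119.86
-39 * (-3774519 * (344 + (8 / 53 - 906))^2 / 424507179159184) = 32633021170565361 / 298110166564536964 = 0.11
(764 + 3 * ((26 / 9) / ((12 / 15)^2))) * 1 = 18661 / 24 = 777.54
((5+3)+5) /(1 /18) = 234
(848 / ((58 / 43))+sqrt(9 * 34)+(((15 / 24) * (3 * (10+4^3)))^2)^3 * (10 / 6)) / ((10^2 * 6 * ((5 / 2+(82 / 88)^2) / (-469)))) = -80160950712491903742103 / 29047142400 - 113498 * sqrt(34) / 163025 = -2759684570989.32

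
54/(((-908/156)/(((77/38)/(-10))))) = 81081/43130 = 1.88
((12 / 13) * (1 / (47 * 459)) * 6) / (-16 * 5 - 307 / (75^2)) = -15000 / 4677338809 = -0.00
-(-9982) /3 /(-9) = -9982 /27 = -369.70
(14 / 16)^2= 49 / 64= 0.77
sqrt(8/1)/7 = 2 * sqrt(2)/7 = 0.40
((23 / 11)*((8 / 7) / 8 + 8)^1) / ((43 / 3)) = 3933 / 3311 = 1.19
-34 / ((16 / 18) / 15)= -2295 / 4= -573.75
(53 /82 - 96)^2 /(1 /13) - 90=118110.16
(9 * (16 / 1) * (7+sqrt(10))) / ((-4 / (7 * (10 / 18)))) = -980 - 140 * sqrt(10) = -1422.72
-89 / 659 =-0.14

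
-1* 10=-10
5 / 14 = 0.36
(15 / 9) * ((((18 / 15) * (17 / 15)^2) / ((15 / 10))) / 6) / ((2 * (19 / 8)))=0.06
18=18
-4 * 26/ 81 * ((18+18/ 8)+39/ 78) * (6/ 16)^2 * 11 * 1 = -11869/ 288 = -41.21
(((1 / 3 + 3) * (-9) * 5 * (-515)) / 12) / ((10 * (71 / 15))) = 38625 / 284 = 136.00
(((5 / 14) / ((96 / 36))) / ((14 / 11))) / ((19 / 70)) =825 / 2128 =0.39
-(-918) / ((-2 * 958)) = -459 / 958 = -0.48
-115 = -115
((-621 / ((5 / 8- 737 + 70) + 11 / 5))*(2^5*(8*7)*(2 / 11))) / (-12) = -25.39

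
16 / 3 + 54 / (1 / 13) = 2122 / 3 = 707.33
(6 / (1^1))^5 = 7776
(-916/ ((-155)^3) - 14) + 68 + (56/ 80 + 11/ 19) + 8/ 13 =102823344229/ 1839594250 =55.89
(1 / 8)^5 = 1 / 32768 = 0.00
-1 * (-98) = 98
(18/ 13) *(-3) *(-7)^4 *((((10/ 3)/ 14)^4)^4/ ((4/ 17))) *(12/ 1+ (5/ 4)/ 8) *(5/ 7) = -5045318603515625/ 128521018278947391552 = -0.00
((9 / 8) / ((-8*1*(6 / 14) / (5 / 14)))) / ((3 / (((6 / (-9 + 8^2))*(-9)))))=27 / 704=0.04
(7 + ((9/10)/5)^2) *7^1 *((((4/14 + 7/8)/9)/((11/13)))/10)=2971189/3960000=0.75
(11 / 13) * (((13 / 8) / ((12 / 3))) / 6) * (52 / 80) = 143 / 3840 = 0.04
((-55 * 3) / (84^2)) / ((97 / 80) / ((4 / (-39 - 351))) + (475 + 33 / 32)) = -11 / 168315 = -0.00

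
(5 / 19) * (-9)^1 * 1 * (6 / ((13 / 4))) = -1080 / 247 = -4.37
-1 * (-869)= 869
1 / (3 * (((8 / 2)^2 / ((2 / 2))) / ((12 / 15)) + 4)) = 1 / 72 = 0.01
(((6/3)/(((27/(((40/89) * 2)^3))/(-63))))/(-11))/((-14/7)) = -3584000/23263977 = -0.15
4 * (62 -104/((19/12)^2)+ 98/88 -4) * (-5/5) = -280017/3971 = -70.52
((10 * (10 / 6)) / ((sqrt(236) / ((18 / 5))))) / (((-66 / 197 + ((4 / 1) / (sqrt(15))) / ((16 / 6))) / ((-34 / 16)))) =-3298765 * sqrt(885) / 1152742 - 5525850 * sqrt(59) / 576371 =-158.77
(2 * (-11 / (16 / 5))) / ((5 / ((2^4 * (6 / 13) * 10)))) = -1320 / 13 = -101.54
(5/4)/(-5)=-1/4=-0.25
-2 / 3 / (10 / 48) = -16 / 5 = -3.20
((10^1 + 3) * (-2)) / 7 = -26 / 7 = -3.71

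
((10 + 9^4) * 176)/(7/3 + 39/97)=84135084/199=422789.37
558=558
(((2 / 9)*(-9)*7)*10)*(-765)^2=-81931500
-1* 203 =-203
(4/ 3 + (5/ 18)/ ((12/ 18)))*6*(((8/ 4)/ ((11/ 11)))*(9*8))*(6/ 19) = 9072/ 19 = 477.47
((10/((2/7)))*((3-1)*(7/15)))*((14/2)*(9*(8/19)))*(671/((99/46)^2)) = 708369088/5643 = 125530.58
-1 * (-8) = 8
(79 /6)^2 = 6241 /36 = 173.36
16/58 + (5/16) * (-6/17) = 653/3944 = 0.17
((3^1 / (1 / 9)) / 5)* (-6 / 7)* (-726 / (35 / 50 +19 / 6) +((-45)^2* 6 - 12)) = -56142234 / 1015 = -55312.55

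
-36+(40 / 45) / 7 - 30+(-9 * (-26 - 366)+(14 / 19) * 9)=4152104 / 1197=3468.76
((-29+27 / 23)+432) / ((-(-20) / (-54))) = -125496 / 115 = -1091.27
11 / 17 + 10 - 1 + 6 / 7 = 1250 / 119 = 10.50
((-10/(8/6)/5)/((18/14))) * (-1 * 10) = 35/3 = 11.67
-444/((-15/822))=121656/5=24331.20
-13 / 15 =-0.87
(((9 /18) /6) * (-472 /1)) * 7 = -826 /3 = -275.33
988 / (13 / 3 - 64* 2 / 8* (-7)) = 2964 / 349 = 8.49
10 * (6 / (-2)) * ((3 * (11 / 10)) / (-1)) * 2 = 198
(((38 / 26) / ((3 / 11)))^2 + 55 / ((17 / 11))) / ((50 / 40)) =6651128 / 129285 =51.45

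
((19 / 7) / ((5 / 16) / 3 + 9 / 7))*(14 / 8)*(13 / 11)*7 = 145236 / 5137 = 28.27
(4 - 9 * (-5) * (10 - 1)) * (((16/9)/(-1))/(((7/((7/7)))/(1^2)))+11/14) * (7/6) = 27403/108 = 253.73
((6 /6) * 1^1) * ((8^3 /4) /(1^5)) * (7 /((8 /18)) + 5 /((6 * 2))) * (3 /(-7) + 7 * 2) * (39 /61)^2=299008320 /26047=11479.57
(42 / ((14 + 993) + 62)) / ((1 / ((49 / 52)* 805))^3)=1288828632968625 / 75154976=17148946.11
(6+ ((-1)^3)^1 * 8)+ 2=0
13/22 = 0.59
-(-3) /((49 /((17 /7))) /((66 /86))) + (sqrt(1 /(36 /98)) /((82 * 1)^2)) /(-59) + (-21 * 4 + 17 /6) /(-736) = 14614891 /65131584 - 7 * sqrt(2) /2380296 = 0.22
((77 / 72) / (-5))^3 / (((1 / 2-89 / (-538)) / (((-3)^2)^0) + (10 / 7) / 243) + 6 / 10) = -859651639 / 111688396800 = -0.01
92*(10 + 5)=1380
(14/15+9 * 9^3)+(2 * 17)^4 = 20143469/15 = 1342897.93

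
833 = 833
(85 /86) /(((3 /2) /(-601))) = -51085 /129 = -396.01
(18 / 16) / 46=9 / 368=0.02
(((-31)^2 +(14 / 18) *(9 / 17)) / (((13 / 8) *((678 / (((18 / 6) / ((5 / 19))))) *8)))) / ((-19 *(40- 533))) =8172 / 61558445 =0.00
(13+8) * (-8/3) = -56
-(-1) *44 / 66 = 2 / 3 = 0.67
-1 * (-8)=8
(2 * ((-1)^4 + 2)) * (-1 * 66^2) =-26136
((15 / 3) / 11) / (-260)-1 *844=-482769 / 572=-844.00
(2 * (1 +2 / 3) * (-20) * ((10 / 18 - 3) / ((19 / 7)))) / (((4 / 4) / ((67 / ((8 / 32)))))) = 8254400 / 513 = 16090.45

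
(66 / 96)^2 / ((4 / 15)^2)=27225 / 4096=6.65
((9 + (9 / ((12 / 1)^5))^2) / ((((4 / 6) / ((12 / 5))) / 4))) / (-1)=-6879707137 / 53084160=-129.60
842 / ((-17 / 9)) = -7578 / 17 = -445.76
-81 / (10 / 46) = -1863 / 5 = -372.60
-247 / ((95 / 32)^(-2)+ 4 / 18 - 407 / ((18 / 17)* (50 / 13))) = 2.48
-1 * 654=-654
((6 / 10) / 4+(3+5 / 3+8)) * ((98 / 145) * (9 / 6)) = 37681 / 2900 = 12.99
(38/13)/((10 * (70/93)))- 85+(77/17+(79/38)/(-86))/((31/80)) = -142981232497/1959043450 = -72.99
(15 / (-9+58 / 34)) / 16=-0.13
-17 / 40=-0.42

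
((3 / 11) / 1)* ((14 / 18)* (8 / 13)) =0.13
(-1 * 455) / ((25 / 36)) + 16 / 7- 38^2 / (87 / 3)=-713248 / 1015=-702.71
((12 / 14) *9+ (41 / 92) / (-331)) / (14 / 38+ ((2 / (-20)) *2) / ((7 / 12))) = 301.71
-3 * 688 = -2064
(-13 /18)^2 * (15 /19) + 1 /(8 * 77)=130643 /316008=0.41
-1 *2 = -2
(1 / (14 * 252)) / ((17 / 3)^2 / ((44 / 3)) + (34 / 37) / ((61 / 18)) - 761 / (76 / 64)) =-471713 / 1062396795054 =-0.00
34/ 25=1.36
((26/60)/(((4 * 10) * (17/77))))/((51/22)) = 11011/520200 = 0.02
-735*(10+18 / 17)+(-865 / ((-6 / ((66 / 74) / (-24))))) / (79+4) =-20368999195 / 2505936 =-8128.30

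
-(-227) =227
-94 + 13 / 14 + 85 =-113 / 14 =-8.07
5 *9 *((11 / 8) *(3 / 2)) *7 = 10395 / 16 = 649.69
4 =4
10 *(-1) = -10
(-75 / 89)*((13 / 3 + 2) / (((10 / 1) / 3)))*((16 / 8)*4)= -1140 / 89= -12.81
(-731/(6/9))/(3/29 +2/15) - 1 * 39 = -961989/206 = -4669.85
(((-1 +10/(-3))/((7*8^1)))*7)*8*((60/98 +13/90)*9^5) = -94874247/490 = -193620.91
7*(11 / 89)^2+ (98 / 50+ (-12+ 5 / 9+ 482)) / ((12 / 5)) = 210646604 / 1069335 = 196.99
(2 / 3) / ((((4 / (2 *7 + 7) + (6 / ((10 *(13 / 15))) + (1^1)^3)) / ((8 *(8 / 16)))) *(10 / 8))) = 1456 / 1285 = 1.13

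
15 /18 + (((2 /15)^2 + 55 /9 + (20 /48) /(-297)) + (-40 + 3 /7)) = -20339237 /623700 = -32.61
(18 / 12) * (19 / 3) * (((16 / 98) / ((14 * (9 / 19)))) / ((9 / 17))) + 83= 2318263 / 27783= 83.44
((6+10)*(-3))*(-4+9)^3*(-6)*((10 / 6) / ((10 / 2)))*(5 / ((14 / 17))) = 510000 / 7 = 72857.14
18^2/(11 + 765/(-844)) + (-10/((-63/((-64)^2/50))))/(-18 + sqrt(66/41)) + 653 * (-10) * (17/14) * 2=-4455520097242/281510355 - 2048 * sqrt(2706)/2081835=-15827.25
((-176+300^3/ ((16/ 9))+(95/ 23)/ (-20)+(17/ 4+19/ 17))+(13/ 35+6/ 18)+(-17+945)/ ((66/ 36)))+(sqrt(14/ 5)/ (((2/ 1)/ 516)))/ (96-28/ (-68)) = 4386* sqrt(70)/ 8195+6858902698324/ 451605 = 15187840.53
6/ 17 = 0.35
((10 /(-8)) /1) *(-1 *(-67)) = -335 /4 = -83.75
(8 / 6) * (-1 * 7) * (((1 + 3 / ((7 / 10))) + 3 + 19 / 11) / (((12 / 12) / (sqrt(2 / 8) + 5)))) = -514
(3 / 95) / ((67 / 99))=297 / 6365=0.05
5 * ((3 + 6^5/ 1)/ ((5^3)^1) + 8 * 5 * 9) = 52779/ 25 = 2111.16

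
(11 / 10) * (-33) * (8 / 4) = -363 / 5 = -72.60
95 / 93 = 1.02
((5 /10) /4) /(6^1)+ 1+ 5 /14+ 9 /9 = 799 /336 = 2.38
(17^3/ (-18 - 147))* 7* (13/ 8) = -447083/ 1320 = -338.70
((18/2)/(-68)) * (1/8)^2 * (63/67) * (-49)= 27783/291584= 0.10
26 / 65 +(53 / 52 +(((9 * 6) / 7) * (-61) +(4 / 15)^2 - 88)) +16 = -44314541 / 81900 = -541.08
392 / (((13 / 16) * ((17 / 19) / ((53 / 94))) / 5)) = 15789760 / 10387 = 1520.15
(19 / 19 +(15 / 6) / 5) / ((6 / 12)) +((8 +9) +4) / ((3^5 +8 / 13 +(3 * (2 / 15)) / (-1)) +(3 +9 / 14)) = 693033 / 224641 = 3.09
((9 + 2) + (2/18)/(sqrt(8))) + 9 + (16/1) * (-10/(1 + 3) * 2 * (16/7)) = -1140/7 + sqrt(2)/36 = -162.82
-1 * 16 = -16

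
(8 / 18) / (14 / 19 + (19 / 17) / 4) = 5168 / 11817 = 0.44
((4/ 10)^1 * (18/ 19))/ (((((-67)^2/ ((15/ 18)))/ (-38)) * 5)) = -12/ 22445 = -0.00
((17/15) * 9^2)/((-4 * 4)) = -5.74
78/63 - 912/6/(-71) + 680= 1018918/1491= 683.38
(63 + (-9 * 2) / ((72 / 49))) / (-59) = -203 / 236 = -0.86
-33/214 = -0.15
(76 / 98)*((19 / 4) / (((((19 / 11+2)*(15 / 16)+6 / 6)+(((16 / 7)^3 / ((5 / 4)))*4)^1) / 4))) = 4447520 / 12890901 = 0.35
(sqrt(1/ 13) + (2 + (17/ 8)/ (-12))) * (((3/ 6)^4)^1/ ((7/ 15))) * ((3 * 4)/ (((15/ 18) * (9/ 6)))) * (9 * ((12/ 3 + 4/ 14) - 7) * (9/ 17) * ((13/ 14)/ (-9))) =1539 * sqrt(13)/ 11662 + 166725/ 53312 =3.60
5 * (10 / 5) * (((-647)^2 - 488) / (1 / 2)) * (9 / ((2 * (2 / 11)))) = 206969895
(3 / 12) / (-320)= -1 / 1280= -0.00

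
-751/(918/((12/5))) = -1502/765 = -1.96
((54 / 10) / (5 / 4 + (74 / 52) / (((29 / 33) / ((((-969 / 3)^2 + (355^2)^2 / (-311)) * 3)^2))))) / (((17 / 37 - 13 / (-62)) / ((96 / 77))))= 66712494198528 / 250994656075465158775334621975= 0.00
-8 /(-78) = 4 /39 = 0.10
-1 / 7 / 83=-1 / 581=-0.00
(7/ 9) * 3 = 7/ 3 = 2.33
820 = 820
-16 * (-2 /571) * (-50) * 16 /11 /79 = -25600 /496199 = -0.05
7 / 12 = 0.58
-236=-236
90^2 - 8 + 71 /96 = 776903 /96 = 8092.74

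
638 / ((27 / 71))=45298 / 27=1677.70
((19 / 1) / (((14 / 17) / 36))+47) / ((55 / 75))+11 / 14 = 184411 / 154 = 1197.47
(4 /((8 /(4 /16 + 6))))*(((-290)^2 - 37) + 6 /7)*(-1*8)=-14711175 /7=-2101596.43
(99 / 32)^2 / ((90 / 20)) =1089 / 512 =2.13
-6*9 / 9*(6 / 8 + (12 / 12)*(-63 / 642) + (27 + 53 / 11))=-458607 / 2354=-194.82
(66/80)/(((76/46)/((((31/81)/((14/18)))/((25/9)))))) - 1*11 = -2902471/266000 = -10.91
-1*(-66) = 66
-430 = -430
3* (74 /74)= 3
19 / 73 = 0.26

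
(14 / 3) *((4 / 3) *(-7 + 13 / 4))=-70 / 3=-23.33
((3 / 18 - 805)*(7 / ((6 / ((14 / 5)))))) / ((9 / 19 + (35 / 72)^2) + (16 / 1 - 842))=1294790112 / 406438825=3.19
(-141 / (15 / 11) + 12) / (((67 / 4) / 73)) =-133444 / 335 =-398.34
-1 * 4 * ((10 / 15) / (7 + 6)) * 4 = -32 / 39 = -0.82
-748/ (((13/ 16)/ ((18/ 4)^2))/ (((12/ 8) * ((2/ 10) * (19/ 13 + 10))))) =-54165672/ 845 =-64101.39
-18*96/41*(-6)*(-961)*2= -19927296/41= -486031.61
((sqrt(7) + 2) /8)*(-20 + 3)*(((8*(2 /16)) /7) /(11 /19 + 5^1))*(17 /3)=-5491*sqrt(7) /17808 - 5491 /8904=-1.43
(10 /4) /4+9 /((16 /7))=4.56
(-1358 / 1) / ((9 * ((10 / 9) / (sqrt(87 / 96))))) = -679 * sqrt(58) / 40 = -129.28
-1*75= -75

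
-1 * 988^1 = -988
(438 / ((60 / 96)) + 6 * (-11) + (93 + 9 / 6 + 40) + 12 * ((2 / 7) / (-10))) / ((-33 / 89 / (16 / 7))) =-38324824 / 8085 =-4740.24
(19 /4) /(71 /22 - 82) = -209 /3466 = -0.06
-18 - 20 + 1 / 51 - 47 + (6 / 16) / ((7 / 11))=-241021 / 2856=-84.39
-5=-5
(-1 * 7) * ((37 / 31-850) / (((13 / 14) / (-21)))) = -54152154 / 403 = -134372.59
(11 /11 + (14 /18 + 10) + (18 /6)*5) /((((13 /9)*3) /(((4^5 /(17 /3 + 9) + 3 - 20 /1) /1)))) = 140021 /429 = 326.39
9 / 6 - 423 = -843 / 2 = -421.50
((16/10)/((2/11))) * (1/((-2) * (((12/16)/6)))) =-176/5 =-35.20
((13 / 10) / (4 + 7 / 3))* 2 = 39 / 95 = 0.41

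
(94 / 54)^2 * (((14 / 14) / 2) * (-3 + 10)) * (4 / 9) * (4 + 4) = 247408 / 6561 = 37.71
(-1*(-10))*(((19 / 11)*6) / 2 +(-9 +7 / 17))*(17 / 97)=-6370 / 1067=-5.97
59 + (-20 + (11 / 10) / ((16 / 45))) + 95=4387 / 32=137.09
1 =1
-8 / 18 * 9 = -4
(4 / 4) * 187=187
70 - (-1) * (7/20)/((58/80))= 2044/29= 70.48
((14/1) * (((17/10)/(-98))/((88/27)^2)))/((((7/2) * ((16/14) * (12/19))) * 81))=-969/8673280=-0.00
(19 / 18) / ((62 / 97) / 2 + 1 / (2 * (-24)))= 14744 / 4173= 3.53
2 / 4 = 1 / 2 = 0.50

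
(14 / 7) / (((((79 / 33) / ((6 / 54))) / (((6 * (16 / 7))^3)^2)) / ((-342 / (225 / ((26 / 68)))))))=-1417835276402688 / 3950065175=-358939.72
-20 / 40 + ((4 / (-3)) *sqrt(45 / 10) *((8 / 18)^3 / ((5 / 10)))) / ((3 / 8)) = -2048 *sqrt(2) / 2187 - 1 / 2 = -1.82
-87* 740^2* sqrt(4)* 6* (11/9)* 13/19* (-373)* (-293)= -992736336363200/19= -52249280861221.05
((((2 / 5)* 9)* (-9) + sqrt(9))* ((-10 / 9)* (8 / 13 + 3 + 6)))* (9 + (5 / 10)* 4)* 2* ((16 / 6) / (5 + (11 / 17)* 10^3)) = 7330400 / 259389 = 28.26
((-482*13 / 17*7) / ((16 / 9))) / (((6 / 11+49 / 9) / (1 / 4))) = -19540521 / 322592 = -60.57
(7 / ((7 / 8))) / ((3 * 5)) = 8 / 15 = 0.53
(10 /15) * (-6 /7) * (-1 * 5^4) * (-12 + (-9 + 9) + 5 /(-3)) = -102500 /21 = -4880.95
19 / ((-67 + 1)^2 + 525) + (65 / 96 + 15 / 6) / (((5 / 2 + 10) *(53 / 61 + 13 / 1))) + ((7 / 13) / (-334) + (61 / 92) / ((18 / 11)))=7023646363171 / 16495170812640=0.43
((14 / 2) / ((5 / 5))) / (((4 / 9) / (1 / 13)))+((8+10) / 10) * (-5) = -405 / 52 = -7.79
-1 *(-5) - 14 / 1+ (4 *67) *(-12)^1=-3225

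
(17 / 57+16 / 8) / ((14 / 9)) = 393 / 266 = 1.48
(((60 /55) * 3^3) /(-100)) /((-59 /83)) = 6723 /16225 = 0.41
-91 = -91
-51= -51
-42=-42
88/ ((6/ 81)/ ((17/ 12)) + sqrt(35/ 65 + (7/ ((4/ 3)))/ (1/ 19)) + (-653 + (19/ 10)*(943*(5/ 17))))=-963901224/ 1371160877 - 2059992*sqrt(67795)/ 9598126139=-0.76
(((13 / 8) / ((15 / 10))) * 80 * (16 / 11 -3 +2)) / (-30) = -130 / 99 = -1.31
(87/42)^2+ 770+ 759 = 300525/196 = 1533.29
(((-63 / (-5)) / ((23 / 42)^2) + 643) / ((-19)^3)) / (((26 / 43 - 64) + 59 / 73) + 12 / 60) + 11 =39086670987999 / 3552816685226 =11.00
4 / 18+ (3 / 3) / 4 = 17 / 36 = 0.47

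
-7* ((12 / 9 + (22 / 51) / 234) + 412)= -2893.35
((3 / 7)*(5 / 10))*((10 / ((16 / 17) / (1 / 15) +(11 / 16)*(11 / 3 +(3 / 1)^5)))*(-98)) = -8568 / 7495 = -1.14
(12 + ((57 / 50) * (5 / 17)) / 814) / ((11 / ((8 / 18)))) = 184513 / 380545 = 0.48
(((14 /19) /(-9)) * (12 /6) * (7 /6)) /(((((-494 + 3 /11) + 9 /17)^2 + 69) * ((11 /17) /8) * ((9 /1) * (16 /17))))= -45017819 /39283360573365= -0.00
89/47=1.89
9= 9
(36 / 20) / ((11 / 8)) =72 / 55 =1.31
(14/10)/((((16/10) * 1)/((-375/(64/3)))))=-7875/512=-15.38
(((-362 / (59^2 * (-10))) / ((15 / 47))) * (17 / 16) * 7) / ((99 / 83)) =84023639 / 413542800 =0.20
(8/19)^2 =64/361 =0.18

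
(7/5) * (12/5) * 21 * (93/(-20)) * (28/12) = -95697/125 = -765.58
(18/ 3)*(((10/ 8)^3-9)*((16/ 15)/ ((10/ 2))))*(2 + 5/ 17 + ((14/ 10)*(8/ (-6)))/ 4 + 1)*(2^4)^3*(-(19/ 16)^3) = 2230347889/ 12750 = 174929.25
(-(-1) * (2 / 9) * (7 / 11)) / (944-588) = 7 / 17622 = 0.00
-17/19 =-0.89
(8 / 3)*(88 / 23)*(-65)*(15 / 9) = -228800 / 207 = -1105.31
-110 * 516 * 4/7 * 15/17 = -3405600/119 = -28618.49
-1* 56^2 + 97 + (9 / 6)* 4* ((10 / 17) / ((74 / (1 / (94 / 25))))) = -89841582 / 29563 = -3038.99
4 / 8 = 1 / 2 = 0.50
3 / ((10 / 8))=2.40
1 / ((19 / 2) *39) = 2 / 741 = 0.00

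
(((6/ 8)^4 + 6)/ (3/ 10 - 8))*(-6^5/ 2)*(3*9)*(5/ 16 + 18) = 201849165/ 128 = 1576946.60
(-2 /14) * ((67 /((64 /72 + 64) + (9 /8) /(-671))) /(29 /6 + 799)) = -19421424 /105835029391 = -0.00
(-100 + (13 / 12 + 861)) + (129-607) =284.08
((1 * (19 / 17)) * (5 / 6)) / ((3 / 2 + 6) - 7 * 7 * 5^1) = -1 / 255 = -0.00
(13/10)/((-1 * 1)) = -13/10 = -1.30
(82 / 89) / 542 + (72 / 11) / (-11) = -1731607 / 2918399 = -0.59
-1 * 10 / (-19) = 10 / 19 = 0.53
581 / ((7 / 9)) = 747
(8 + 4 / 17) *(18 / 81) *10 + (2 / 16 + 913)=1140065 / 1224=931.43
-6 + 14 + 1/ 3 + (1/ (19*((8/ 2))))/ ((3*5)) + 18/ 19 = 3527/ 380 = 9.28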